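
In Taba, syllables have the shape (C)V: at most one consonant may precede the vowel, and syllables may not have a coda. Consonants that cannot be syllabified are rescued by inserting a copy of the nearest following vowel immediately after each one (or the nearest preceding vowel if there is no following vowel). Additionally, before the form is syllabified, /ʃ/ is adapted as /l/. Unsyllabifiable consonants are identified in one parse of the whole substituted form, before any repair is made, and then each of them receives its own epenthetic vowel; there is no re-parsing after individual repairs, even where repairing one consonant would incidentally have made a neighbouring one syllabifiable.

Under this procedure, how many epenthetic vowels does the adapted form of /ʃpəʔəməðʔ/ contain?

After substitution the input is /lpəʔəməðʔ/.
The unsyllabifiable consonants are /l/, /ð/, /ʔ/; each receives one epenthetic vowel.

3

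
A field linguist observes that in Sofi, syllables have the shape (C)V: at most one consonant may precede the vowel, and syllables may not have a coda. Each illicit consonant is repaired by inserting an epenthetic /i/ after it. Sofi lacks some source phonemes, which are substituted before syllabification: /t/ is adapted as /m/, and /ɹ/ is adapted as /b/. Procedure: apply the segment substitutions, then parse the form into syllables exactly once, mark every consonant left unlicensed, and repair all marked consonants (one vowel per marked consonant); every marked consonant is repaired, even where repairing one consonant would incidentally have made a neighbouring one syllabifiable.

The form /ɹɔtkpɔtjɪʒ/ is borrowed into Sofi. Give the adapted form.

bɔmikipɔmijɪʒi

Substitution: /ɹ/ → /b/, /t/ → /m/, giving /bɔmkpɔmjɪʒ/.
Under (C)V, the unsyllabifiable consonants are /m/, /k/, /m/, /ʒ/ (no codas are permitted; onsets are limited to one consonant).
Epenthesis after each stranded consonant: /m/ → /mi/, /k/ → /ki/, /m/ → /mi/, /ʒ/ → /ʒi/.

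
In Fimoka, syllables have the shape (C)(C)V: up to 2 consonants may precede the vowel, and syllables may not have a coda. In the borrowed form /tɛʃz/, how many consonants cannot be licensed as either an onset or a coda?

The consonants /ʃ/, /z/ cannot be parsed into a legal (C)(C)V syllable (no codas are permitted; onsets may contain at most 2 consonants).

2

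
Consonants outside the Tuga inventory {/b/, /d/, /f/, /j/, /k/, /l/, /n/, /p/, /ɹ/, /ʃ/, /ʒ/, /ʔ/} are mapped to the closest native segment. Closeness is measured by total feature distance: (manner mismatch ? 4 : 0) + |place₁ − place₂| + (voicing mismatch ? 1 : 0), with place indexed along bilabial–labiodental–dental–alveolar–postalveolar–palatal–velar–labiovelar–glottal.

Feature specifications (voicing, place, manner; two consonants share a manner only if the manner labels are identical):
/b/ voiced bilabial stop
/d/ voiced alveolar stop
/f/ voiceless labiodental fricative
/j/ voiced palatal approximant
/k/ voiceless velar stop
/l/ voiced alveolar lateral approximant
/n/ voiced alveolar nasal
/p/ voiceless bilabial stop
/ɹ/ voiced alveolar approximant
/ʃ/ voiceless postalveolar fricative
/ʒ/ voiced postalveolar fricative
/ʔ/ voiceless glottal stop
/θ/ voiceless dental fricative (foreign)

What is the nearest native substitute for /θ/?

f

/f/ is closest: same manner (fricative), place distance 1 (dental→labiodental), same voicing; total 1. Next closest is /ʃ/ at distance 2.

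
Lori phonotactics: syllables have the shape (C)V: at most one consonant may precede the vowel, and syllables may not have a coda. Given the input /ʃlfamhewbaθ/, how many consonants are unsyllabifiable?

Syllabifying with onset maximization leaves /ʃ/, /l/, /m/, /w/, /θ/ stranded (no codas are permitted; onsets are limited to one consonant).

5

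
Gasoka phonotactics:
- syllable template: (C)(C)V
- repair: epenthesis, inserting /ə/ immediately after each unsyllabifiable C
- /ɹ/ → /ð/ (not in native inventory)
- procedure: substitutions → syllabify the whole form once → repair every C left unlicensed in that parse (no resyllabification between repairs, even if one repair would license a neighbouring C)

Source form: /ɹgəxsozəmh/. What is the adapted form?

Substitution: /ɹ/ → /ð/, giving /ðgəxsozəmh/.
The consonants /m/, /h/ cannot be parsed into a legal (C)(C)V syllable (no codas are permitted; onsets may contain at most 2 consonants).
Inserting the epenthetic vowel yields /m/ → /mə/, /h/ → /hə/.

ðgəxsozəməhə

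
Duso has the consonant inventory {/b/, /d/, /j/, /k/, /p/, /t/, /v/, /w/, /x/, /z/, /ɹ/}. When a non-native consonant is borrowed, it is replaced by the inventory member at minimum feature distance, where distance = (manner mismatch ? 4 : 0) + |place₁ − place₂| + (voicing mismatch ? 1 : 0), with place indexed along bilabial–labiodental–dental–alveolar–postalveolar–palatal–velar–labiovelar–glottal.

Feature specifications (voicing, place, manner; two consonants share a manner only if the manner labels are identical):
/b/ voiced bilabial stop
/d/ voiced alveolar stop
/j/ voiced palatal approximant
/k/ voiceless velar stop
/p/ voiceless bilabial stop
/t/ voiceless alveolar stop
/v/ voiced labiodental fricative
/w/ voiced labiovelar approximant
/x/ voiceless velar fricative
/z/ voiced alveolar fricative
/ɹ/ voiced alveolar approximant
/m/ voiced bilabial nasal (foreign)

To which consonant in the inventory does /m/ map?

/b/ is closest: manner differs (nasal→stop, +4), place distance 0 (bilabial→bilabial), same voicing; total 4. Next closest is /p/ at distance 5.

b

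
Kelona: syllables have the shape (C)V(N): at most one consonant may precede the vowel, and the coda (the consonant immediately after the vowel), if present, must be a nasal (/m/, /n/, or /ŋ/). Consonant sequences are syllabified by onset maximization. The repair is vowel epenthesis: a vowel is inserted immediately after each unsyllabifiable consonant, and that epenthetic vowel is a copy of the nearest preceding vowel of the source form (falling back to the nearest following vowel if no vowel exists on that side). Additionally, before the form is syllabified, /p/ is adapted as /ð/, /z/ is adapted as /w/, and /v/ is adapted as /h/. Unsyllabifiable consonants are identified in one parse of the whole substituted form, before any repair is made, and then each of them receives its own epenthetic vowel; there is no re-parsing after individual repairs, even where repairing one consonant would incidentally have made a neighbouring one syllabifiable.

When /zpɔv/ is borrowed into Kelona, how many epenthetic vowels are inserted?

2

After substitution the input is /wðɔh/.
The unsyllabifiable consonants are /w/, /h/; each receives one epenthetic vowel.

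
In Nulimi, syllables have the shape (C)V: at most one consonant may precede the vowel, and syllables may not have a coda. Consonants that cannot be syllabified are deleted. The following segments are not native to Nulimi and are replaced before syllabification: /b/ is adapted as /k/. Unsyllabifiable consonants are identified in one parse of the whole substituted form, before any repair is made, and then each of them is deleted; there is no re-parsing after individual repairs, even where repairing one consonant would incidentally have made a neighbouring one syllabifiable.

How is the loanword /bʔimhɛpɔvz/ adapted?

Substitution: /b/ → /k/, giving /kʔimhɛpɔvz/.
The consonants /k/, /m/, /v/, /z/ cannot be parsed into a legal (C)V syllable (no codas are permitted; onsets are limited to one consonant).
Deleting the stranded consonants removes /k/, /m/, /v/, /z/.

ʔihɛpɔ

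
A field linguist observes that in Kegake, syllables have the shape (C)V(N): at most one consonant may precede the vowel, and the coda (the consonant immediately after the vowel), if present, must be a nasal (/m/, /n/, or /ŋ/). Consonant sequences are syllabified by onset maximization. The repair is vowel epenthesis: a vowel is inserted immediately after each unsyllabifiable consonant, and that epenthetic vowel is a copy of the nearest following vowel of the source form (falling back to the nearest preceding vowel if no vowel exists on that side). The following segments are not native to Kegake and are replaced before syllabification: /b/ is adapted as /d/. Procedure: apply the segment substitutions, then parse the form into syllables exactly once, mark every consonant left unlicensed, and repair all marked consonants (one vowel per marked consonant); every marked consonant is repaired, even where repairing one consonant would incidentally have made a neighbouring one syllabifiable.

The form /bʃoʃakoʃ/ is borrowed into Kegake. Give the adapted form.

doʃoʃakoʃo

Substitution: /b/ → /d/, giving /dʃoʃakoʃ/.
The consonants /d/, /ʃ/ cannot be parsed into a legal (C)V(N) syllable (only a nasal (/m/, /n/, or /ŋ/) is licensed in coda position; onsets are limited to one consonant).
Each unlicensed consonant becomes the onset of a new syllable: /d/ → /do/, /ʃ/ → /ʃo/.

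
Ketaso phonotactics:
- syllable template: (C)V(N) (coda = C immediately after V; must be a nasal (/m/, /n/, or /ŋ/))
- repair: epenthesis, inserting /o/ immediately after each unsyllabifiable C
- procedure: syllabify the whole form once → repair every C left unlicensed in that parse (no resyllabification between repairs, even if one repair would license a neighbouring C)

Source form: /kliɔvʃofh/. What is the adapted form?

Syllabifying with onset maximization leaves /k/, /v/, /f/, /h/ stranded (only a nasal (/m/, /n/, or /ŋ/) is licensed in coda position; onsets are limited to one consonant).
Each unlicensed consonant becomes the onset of a new syllable: /k/ → /ko/, /v/ → /vo/, /f/ → /fo/, /h/ → /ho/.

koliɔvoʃofoho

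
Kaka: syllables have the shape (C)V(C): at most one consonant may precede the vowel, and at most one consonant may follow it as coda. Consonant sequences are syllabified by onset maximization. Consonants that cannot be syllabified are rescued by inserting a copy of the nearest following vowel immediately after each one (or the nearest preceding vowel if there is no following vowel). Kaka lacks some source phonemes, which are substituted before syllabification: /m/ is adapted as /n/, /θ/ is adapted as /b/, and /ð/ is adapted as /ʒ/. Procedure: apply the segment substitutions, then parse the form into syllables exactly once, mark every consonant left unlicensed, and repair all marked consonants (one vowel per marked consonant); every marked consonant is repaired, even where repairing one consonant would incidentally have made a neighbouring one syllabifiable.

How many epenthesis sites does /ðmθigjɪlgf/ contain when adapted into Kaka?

After substitution the input is /ʒnbigjɪlgf/.
The unsyllabifiable consonants are /ʒ/, /n/, /g/, /f/; each receives one epenthetic vowel.

4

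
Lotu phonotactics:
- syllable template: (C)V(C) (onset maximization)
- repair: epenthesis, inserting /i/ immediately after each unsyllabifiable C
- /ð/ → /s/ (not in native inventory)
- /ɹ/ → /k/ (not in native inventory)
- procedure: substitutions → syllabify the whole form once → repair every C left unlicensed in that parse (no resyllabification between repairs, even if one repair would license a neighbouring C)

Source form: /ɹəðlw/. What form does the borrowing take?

Substitution: /ɹ/ → /k/, /ð/ → /s/, giving /kəslw/.
The consonants /l/, /w/ cannot be parsed into a legal (C)V(C) syllable (at most one coda consonant is licensed; onsets are limited to one consonant).
Inserting the epenthetic vowel yields /l/ → /li/, /w/ → /wi/.

kəsliwi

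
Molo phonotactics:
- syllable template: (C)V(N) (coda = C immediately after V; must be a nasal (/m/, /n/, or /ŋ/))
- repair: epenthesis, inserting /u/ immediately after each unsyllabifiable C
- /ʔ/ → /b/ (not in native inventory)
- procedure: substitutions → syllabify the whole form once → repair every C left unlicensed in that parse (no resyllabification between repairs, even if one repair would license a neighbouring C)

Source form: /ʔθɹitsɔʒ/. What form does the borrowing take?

Substitution: /ʔ/ → /b/, giving /bθɹitsɔʒ/.
The consonants /b/, /θ/, /t/, /ʒ/ cannot be parsed into a legal (C)V(N) syllable (only a nasal (/m/, /n/, or /ŋ/) is licensed in coda position; onsets are limited to one consonant).
Epenthesis after each stranded consonant: /b/ → /bu/, /θ/ → /θu/, /t/ → /tu/, /ʒ/ → /ʒu/.

buθuɹitusɔʒu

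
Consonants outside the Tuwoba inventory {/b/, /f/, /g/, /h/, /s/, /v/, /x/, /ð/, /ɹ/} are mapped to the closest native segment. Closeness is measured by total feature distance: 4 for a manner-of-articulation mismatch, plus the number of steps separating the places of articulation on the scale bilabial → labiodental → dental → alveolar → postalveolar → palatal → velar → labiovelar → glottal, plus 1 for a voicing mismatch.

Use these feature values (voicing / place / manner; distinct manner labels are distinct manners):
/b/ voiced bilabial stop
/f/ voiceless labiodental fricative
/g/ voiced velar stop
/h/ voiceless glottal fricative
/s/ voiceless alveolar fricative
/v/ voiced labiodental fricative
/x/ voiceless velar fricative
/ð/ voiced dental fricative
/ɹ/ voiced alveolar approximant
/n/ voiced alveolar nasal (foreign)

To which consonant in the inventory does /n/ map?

/ɹ/ is closest: manner differs (nasal→approximant, +4), place distance 0 (alveolar→alveolar), same voicing; total 4. Next closest is /s/ at distance 5.

ɹ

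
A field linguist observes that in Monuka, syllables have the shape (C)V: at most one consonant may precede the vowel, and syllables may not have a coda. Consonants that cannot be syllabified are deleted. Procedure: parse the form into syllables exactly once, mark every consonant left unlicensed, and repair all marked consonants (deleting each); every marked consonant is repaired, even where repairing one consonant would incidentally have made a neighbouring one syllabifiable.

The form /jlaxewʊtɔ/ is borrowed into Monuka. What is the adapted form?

The consonants /j/ cannot be parsed into a legal (C)V syllable (no codas are permitted; onsets are limited to one consonant).
Deletion applies to /j/.

laxewʊtɔ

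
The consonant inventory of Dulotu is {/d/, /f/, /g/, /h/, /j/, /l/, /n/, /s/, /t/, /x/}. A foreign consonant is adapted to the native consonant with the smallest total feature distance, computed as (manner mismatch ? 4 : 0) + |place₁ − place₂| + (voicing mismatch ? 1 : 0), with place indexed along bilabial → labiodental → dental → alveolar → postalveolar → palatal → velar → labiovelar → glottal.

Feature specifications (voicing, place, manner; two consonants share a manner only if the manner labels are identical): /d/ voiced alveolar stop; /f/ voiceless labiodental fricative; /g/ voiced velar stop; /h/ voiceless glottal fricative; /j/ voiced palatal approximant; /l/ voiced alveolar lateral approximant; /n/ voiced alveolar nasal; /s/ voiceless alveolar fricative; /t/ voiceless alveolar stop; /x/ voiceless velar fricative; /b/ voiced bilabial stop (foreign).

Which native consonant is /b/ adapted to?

/d/ is closest: same manner (stop), place distance 3 (bilabial→alveolar), same voicing; total 3. Next closest is /t/ at distance 4.

d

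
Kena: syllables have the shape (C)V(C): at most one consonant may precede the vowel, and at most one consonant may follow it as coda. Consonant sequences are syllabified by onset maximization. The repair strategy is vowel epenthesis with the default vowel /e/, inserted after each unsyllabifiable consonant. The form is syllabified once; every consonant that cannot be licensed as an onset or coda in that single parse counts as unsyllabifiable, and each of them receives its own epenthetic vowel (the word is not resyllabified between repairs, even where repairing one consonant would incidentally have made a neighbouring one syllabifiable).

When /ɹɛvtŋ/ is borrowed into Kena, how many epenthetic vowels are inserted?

The unsyllabifiable consonants are /t/, /ŋ/; each receives one epenthetic vowel.

2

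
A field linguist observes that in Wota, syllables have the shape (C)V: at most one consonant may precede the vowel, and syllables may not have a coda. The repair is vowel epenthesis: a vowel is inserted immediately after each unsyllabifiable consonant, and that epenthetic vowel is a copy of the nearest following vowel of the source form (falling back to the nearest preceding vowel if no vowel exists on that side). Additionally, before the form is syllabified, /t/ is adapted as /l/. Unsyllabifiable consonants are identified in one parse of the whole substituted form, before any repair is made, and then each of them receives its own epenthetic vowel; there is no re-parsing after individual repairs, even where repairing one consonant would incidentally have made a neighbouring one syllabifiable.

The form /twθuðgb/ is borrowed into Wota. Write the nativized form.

Substitution: /t/ → /l/, giving /lwθuðgb/.
The consonants /l/, /w/, /ð/, /g/, /b/ cannot be parsed into a legal (C)V syllable (no codas are permitted; onsets are limited to one consonant).
Inserting the epenthetic vowel yields /l/ → /lu/, /w/ → /wu/, /ð/ → /ðu/, /g/ → /gu/, /b/ → /bu/.

luwuθuðugubu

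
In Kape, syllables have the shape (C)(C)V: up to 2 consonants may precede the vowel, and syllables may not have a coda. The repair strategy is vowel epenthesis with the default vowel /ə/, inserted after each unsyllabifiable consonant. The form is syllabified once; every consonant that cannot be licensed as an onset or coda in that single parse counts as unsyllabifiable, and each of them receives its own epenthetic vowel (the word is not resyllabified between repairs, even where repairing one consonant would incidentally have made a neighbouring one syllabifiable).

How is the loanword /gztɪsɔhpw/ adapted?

gəztɪsɔhəpəwə

Syllabifying with onset maximization leaves /g/, /h/, /p/, /w/ stranded (no codas are permitted; onsets may contain at most 2 consonants).
Epenthesis after each stranded consonant: /g/ → /gə/, /h/ → /hə/, /p/ → /pə/, /w/ → /wə/.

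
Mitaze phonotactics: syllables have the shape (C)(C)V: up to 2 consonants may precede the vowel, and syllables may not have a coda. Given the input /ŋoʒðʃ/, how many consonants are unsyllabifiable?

Under (C)(C)V, the unsyllabifiable consonants are /ʒ/, /ð/, /ʃ/ (no codas are permitted; onsets may contain at most 2 consonants).

3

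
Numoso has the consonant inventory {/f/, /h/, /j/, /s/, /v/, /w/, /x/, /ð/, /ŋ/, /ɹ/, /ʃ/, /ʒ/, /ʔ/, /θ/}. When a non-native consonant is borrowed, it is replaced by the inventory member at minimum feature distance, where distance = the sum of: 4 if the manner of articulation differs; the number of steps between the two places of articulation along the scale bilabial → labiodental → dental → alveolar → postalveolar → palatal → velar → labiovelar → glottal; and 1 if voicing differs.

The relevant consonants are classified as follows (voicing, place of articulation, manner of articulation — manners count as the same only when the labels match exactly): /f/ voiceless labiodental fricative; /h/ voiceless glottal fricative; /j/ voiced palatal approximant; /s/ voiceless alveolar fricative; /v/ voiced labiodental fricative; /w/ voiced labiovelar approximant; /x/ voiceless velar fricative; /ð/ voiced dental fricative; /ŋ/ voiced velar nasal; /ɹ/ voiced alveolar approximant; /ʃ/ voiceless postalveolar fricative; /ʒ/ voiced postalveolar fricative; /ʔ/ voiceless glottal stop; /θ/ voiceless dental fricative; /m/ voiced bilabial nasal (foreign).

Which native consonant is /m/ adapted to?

v

/v/ is closest: manner differs (nasal→fricative, +4), place distance 1 (bilabial→labiodental), same voicing; total 5. Next closest is /f/ at distance 6.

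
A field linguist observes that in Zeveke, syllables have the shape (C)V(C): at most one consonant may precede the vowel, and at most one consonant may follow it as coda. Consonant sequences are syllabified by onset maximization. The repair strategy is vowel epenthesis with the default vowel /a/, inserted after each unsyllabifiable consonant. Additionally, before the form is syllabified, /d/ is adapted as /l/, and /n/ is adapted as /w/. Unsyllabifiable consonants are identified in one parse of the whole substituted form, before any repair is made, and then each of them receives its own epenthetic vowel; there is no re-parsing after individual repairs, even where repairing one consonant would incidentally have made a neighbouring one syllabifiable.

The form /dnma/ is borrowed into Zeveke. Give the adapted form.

lawama

Substitution: /d/ → /l/, /n/ → /w/, giving /lwma/.
The consonants /l/, /w/ cannot be parsed into a legal (C)V(C) syllable (at most one coda consonant is licensed; onsets are limited to one consonant).
Epenthesis after each stranded consonant: /l/ → /la/, /w/ → /wa/.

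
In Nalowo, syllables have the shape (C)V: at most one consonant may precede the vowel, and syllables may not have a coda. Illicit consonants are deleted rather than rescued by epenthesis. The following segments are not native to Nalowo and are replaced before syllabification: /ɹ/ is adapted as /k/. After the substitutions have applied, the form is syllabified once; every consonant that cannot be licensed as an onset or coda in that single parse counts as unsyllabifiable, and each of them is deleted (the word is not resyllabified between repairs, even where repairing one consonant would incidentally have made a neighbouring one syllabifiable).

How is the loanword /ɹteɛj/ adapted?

Substitution: /ɹ/ → /k/, giving /kteɛj/.
The consonants /k/, /j/ cannot be parsed into a legal (C)V syllable (no codas are permitted; onsets are limited to one consonant).
Deletion applies to /k/, /j/.

teɛ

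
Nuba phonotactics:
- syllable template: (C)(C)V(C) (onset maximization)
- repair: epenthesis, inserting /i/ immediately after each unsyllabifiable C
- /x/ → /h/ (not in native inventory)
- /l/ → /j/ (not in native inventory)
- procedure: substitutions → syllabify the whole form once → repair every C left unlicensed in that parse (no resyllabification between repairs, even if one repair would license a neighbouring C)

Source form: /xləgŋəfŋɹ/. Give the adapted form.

Substitution: /x/ → /h/, /l/ → /j/, giving /hjəgŋəfŋɹ/.
Syllabifying with onset maximization leaves /ŋ/, /ɹ/ stranded (at most one coda consonant is licensed; onsets may contain at most 2 consonants).
Epenthesis after each stranded consonant: /ŋ/ → /ŋi/, /ɹ/ → /ɹi/.

hjəgŋəfŋiɹi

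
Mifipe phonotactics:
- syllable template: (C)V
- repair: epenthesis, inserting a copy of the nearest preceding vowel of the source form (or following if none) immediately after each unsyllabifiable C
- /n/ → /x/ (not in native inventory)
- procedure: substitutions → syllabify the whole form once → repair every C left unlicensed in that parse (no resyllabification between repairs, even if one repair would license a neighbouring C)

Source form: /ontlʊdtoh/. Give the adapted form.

Substitution: /n/ → /x/, giving /oxtlʊdtoh/.
The consonants /x/, /t/, /d/, /h/ cannot be parsed into a legal (C)V syllable (no codas are permitted; onsets are limited to one consonant).
Epenthesis after each stranded consonant: /x/ → /xo/, /t/ → /to/, /d/ → /dʊ/, /h/ → /ho/.

oxotolʊdʊtoho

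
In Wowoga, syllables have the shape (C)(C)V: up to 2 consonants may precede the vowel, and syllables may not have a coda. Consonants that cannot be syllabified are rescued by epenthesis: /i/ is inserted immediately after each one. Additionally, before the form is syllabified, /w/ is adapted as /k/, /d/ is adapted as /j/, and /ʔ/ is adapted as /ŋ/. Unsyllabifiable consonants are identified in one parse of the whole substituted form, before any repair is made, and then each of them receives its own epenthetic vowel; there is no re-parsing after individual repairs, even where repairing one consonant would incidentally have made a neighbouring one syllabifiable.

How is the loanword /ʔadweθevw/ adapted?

Substitution: /ʔ/ → /ŋ/, /d/ → /j/, /w/ → /k/, giving /ŋajkeθevk/.
Under (C)(C)V, the unsyllabifiable consonants are /v/, /k/ (no codas are permitted; onsets may contain at most 2 consonants).
Epenthesis after each stranded consonant: /v/ → /vi/, /k/ → /ki/.

ŋajkeθeviki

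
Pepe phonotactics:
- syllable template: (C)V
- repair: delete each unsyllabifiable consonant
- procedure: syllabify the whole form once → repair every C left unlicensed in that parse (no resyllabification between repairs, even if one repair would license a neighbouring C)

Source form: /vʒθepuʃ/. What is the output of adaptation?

θepu

Syllabifying with onset maximization leaves /v/, /ʒ/, /ʃ/ stranded (no codas are permitted; onsets are limited to one consonant).
Each unlicensed consonant is deleted: /v/, /ʒ/, /ʃ/.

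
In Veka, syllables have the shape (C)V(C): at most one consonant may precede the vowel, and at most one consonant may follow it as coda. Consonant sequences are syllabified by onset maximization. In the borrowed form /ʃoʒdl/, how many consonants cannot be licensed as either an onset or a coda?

2

Under (C)V(C), the unsyllabifiable consonants are /d/, /l/ (at most one coda consonant is licensed; onsets are limited to one consonant).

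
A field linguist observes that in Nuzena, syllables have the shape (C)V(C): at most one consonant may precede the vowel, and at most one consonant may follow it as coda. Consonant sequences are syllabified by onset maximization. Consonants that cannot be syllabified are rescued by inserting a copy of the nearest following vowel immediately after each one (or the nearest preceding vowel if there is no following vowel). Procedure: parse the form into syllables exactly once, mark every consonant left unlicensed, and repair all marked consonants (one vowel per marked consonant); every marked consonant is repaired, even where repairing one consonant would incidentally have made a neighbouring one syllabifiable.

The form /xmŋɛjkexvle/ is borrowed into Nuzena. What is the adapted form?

Syllabifying with onset maximization leaves /x/, /m/, /v/ stranded (at most one coda consonant is licensed; onsets are limited to one consonant).
Each unlicensed consonant becomes the onset of a new syllable: /x/ → /xɛ/, /m/ → /mɛ/, /v/ → /ve/.

xɛmɛŋɛjkexvele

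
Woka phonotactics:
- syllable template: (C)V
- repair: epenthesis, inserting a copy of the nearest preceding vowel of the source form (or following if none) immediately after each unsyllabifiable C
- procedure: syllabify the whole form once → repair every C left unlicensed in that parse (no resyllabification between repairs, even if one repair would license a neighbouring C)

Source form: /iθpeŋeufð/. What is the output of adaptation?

iθipeŋeufuðu

Syllabifying with onset maximization leaves /θ/, /f/, /ð/ stranded (no codas are permitted; onsets are limited to one consonant).
Each unlicensed consonant becomes the onset of a new syllable: /θ/ → /θi/, /f/ → /fu/, /ð/ → /ðu/.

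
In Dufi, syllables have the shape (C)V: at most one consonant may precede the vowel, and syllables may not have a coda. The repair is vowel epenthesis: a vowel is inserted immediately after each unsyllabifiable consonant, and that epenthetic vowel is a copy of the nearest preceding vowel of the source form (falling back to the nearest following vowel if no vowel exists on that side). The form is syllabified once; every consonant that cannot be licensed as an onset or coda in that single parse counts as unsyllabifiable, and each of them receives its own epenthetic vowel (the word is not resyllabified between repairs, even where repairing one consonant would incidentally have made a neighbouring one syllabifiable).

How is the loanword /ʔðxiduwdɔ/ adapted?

Syllabifying with onset maximization leaves /ʔ/, /ð/, /w/ stranded (no codas are permitted; onsets are limited to one consonant).
Epenthesis after each stranded consonant: /ʔ/ → /ʔi/, /ð/ → /ði/, /w/ → /wu/.

ʔiðixiduwudɔ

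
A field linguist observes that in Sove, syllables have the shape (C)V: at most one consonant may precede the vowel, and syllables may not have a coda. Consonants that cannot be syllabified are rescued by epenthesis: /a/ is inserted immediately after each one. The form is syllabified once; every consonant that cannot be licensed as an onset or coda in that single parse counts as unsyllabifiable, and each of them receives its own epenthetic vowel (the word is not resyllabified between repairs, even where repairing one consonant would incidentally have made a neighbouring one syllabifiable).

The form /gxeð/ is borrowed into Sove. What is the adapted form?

Syllabifying with onset maximization leaves /g/, /ð/ stranded (no codas are permitted; onsets are limited to one consonant).
Each unlicensed consonant becomes the onset of a new syllable: /g/ → /ga/, /ð/ → /ða/.

gaxeða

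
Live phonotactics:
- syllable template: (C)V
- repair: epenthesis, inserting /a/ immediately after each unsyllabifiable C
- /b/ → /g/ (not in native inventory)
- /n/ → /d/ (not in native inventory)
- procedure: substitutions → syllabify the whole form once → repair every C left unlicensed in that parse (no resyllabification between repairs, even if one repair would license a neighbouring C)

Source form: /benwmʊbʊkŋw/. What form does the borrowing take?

gedawamʊgʊkaŋawa

Substitution: /b/ → /g/, /n/ → /d/, giving /gedwmʊgʊkŋw/.
Syllabifying with onset maximization leaves /d/, /w/, /k/, /ŋ/, /w/ stranded (no codas are permitted; onsets are limited to one consonant).
Inserting the epenthetic vowel yields /d/ → /da/, /w/ → /wa/, /k/ → /ka/, /ŋ/ → /ŋa/, /w/ → /wa/.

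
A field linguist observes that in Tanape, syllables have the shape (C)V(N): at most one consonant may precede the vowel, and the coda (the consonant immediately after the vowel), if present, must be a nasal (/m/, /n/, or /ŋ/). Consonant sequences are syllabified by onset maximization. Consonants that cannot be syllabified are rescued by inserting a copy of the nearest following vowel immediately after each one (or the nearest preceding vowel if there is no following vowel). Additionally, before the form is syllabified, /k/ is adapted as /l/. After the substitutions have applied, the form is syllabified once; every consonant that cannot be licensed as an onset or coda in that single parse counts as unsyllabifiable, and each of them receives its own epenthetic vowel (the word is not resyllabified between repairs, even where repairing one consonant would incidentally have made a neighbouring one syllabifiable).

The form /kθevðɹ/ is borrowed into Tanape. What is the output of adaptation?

leθeveðeɹe

Substitution: /k/ → /l/, giving /lθevðɹ/.
Syllabifying with onset maximization leaves /l/, /v/, /ð/, /ɹ/ stranded (only a nasal (/m/, /n/, or /ŋ/) is licensed in coda position; onsets are limited to one consonant).
Epenthesis after each stranded consonant: /l/ → /le/, /v/ → /ve/, /ð/ → /ðe/, /ɹ/ → /ɹe/.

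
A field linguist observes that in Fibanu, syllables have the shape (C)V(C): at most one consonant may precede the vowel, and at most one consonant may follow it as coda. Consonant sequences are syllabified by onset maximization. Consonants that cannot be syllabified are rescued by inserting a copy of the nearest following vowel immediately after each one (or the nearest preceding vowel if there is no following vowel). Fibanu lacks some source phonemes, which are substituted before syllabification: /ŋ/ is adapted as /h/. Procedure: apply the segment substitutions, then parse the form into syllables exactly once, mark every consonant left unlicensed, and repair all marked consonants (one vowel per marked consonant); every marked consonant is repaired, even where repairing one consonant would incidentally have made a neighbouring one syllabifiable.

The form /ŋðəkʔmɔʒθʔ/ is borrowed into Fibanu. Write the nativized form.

Substitution: /ŋ/ → /h/, giving /hðəkʔmɔʒθʔ/.
Under (C)V(C), the unsyllabifiable consonants are /h/, /ʔ/, /θ/, /ʔ/ (at most one coda consonant is licensed; onsets are limited to one consonant).
Epenthesis after each stranded consonant: /h/ → /hə/, /ʔ/ → /ʔɔ/, /θ/ → /θɔ/, /ʔ/ → /ʔɔ/.

həðəkʔɔmɔʒθɔʔɔ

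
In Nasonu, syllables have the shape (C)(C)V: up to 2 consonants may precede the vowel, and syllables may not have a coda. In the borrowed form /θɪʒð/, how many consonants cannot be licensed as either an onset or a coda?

The consonants /ʒ/, /ð/ cannot be parsed into a legal (C)(C)V syllable (no codas are permitted; onsets may contain at most 2 consonants).

2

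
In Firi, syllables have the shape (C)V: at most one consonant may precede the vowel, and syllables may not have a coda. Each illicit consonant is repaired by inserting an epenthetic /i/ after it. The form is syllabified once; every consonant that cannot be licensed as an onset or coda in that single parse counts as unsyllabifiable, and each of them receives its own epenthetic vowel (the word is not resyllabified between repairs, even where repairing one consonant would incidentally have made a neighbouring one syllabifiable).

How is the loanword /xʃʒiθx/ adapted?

Under (C)V, the unsyllabifiable consonants are /x/, /ʃ/, /θ/, /x/ (no codas are permitted; onsets are limited to one consonant).
Each unlicensed consonant becomes the onset of a new syllable: /x/ → /xi/, /ʃ/ → /ʃi/, /θ/ → /θi/, /x/ → /xi/.

xiʃiʒiθixi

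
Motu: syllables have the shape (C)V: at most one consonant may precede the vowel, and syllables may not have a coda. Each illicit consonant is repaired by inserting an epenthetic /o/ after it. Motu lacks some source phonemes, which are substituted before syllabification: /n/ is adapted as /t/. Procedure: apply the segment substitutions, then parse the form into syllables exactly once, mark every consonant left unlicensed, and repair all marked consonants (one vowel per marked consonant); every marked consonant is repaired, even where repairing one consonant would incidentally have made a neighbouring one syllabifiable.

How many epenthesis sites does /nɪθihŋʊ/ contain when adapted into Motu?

1

After substitution the input is /tɪθihŋʊ/.
The unsyllabifiable consonants are /h/; each receives one epenthetic vowel.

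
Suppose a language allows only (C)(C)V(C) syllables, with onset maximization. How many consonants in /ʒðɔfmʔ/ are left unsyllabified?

Syllabifying with onset maximization leaves /m/, /ʔ/ stranded (at most one coda consonant is licensed; onsets may contain at most 2 consonants).

2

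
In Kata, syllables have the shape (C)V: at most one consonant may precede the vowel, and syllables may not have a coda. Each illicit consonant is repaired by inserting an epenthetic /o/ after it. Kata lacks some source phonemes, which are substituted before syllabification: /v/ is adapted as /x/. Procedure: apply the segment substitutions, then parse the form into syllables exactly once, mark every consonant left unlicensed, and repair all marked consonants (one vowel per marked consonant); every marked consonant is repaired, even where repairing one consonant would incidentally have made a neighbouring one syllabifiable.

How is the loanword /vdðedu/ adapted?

xodoðedu

Substitution: /v/ → /x/, giving /xdðedu/.
The consonants /x/, /d/ cannot be parsed into a legal (C)V syllable (no codas are permitted; onsets are limited to one consonant).
Epenthesis after each stranded consonant: /x/ → /xo/, /d/ → /do/.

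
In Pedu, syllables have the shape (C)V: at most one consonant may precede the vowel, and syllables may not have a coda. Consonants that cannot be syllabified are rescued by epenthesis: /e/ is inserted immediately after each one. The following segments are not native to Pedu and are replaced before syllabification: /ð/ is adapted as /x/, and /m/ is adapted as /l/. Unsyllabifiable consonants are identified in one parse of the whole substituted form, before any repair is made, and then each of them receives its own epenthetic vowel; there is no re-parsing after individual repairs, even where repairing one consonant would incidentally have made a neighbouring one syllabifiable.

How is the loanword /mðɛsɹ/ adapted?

Substitution: /m/ → /l/, /ð/ → /x/, giving /lxɛsɹ/.
Syllabifying with onset maximization leaves /l/, /s/, /ɹ/ stranded (no codas are permitted; onsets are limited to one consonant).
Inserting the epenthetic vowel yields /l/ → /le/, /s/ → /se/, /ɹ/ → /ɹe/.

lexɛseɹe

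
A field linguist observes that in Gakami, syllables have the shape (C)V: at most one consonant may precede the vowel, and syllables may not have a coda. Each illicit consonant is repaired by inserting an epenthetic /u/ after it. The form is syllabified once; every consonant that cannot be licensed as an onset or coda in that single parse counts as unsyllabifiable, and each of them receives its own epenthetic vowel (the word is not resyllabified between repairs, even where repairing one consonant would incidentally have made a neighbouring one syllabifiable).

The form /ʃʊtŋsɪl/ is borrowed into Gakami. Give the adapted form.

ʃʊtuŋusɪlu

The consonants /t/, /ŋ/, /l/ cannot be parsed into a legal (C)V syllable (no codas are permitted; onsets are limited to one consonant).
Epenthesis after each stranded consonant: /t/ → /tu/, /ŋ/ → /ŋu/, /l/ → /lu/.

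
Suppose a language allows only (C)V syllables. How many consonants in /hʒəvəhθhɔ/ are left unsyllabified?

Syllabifying with onset maximization leaves /h/, /h/, /θ/ stranded (no codas are permitted; onsets are limited to one consonant).

3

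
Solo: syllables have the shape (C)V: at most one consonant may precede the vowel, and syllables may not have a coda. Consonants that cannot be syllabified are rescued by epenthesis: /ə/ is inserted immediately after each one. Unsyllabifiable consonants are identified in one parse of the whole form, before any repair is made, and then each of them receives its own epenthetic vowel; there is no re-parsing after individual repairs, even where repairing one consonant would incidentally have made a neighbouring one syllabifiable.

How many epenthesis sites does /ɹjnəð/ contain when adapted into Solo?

3

The unsyllabifiable consonants are /ɹ/, /j/, /ð/; each receives one epenthetic vowel.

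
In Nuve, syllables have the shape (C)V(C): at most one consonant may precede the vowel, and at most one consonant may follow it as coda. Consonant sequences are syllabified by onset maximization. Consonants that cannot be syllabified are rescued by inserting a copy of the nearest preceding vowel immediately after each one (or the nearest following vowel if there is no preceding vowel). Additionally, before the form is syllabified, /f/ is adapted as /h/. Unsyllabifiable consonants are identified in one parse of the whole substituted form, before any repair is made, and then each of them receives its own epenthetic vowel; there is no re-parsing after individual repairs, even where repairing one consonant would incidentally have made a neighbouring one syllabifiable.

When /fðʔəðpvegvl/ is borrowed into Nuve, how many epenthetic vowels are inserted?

5

After substitution the input is /hðʔəðpvegvl/.
The unsyllabifiable consonants are /h/, /ð/, /p/, /v/, /l/; each receives one epenthetic vowel.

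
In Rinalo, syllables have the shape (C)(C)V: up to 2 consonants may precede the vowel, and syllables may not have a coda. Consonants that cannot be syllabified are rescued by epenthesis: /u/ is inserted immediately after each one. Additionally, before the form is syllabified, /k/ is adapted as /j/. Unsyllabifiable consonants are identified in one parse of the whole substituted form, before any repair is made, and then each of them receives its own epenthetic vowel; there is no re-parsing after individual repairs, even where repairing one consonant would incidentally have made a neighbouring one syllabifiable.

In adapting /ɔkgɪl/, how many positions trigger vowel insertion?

After substitution the input is /ɔjgɪl/.
The unsyllabifiable consonants are /l/; each receives one epenthetic vowel.

1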